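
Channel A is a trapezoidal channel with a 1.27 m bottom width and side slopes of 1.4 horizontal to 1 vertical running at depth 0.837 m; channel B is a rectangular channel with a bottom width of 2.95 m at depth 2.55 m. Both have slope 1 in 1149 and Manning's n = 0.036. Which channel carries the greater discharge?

Channel A: With bottom width b = 1.27 m and side slope z = 1.4: A = (b + zy)y = (1.27 + 1.4×0.837)×0.837 = 2.044 m²; P = b + 2y√(1+z²) = 1.27 + 2×0.837×1.72 = 4.15 m. Hydraulic radius R = A/P = 2.044/4.15 = 0.4925 m. Q_A = (1/0.036)·2.044·0.4925^(2/3)·√0.0008703 = 1.044 m³/s.
Channel B: Flow area A = b·y = 2.95 × 2.55 = 7.522 m². Wetted perimeter P = b + 2y = 2.95 + 2×2.55 = 8.05 m. Hydraulic radius R = A/P = 7.522/8.05 = 0.9345 m. Q_B = (1/0.036)·7.522·0.9345^(2/3)·√0.0008703 = 5.892 m³/s.
Q_A = 1.044 m³/s vs Q_B = 5.892 m³/s, so channel B carries more.

channel B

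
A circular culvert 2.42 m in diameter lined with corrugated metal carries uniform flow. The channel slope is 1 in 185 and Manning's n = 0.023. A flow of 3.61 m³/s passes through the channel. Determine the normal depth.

Manning's equation rearranged: A R^(2/3) = nQ / (1·√S) = 0.023 × 3.61 / (√0.005405) = 1.129.
Trying y = 0.784 m: A R^(2/3) = 0.747 — low.
Trying y = 1.08 m: A R^(2/3) = 1.35 — high.
Trying y = 0.978 m: A R^(2/3) = 1.13 — ≈ 1.129.

y_n = 0.978 m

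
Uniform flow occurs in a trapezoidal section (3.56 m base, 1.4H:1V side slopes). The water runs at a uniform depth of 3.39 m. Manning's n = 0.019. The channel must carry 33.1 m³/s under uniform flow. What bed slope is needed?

With bottom width b = 3.56 m and side slope z = 1.4: A = (b + zy)y = (3.56 + 1.4×3.39)×3.39 = 28.16 m²; P = b + 2y√(1+z²) = 3.56 + 2×3.39×1.72 = 15.22 m.
Hydraulic radius R = A/P = 28.16/15.22 = 1.849 m.
From Manning's equation, S = [nQ / (1 A R^(2/3))]² = [0.019 × 33.1 / (1 × 28.16 × 1.849^(2/3))]² = 0.00022.

S = 0.00022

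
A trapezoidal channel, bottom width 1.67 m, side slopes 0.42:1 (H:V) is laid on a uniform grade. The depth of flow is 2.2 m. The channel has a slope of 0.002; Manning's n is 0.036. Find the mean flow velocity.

V = 1.15 m/s

With bottom width b = 1.67 m and side slope z = 0.42: A = (b + zy)y = (1.67 + 0.42×2.2)×2.2 = 5.707 m²; P = b + 2y√(1+z²) = 1.67 + 2×2.2×1.085 = 6.442 m.
Hydraulic radius R = A/P = 5.707/6.442 = 0.8858 m.
From Manning's equation, V = (1/n) R^(2/3) S^(1/2) = (1/0.036) × 0.8858^(2/3) × 0.002^(1/2) = 1.15 m/s.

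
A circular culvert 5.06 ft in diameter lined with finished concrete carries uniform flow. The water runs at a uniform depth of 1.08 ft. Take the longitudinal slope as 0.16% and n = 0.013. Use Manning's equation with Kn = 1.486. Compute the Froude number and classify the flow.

subcritical

For a circular section of diameter D = 5.06 ft at depth y = 1.08 ft, the central angle is θ = 2 arccos(1 − 2y/D) = 1.921 rad. Then A = (D²/8)(θ − sin θ) = 3.142 ft² and P = Dθ/2 = 4.86 ft.
Hydraulic radius R = A/P = 3.142/4.86 = 0.6464 ft.
V = (1.486/n) R^(2/3) √S = (1.486/0.013) × 0.6464^(2/3) × √0.0016 = 3.418 ft/s. Hydraulic depth D_h = A/T = 3.142/4.147 = 0.7577 ft.
Froude number Fr = V/√(g·D_h) = 3.418/√(32.2×0.7577) = 0.692, which is less than 1, so the flow is subcritical.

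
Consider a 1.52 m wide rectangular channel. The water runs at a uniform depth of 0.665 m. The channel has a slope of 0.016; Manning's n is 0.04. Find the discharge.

Flow area A = b·y = 1.52 × 0.665 = 1.011 m². Wetted perimeter P = b + 2y = 1.52 + 2×0.665 = 2.85 m.
Hydraulic radius R = A/P = 1.011/2.85 = 0.3547 m.
Manning's equation: Q = (1/n) A R^(2/3) S^(1/2) = (1/0.04) × 1.011 × 0.3547^(2/3) × 0.016^(1/2) = 1.6 m³/s.

Q = 1.6 m³/s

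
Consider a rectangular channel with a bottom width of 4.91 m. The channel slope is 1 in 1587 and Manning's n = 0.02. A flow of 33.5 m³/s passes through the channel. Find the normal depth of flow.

Manning's equation rearranged: A R^(2/3) = nQ / (1·√S) = 0.02 × 33.5 / (√0.0006301) = 26.69.
Try y = 3.56 m: A R^(2/3) = 22.42 — low.
Try y = 4.94 m: A R^(2/3) = 33.73 — high.
Try y = 4.09 m: A R^(2/3) = 26.71 — ≈ 26.69.

y_n = 4.09 m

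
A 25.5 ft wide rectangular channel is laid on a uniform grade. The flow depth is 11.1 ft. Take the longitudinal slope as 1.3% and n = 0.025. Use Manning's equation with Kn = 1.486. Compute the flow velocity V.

Flow area A = b·y = 25.5 × 11.1 = 283.1 ft². Wetted perimeter P = b + 2y = 25.5 + 2×11.1 = 47.7 ft.
Hydraulic radius R = A/P = 283.1/47.7 = 5.934 ft.
From Manning's equation, V = (1.486/n) R^(2/3) S^(1/2) = (1.486/0.025) × 5.934^(2/3) × 0.013^(1/2) = 22.2 ft/s.

V = 22.2 ft/s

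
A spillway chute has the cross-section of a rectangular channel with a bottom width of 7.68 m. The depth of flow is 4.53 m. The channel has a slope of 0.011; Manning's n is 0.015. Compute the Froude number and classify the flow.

supercritical

Flow area A = b·y = 7.68 × 4.53 = 34.79 m². Wetted perimeter P = b + 2y = 7.68 + 2×4.53 = 16.74 m.
Hydraulic radius R = A/P = 34.79/16.74 = 2.078 m.
V = (1/n) R^(2/3) √S = (1/0.015) × 2.078^(2/3) × √0.011 = 11.39 m/s. Hydraulic depth D_h = A/T = 34.79/7.68 = 4.53 m.
Froude number Fr = V/√(g·D_h) = 11.39/√(9.81×4.53) = 1.71, which is greater than 1, so the flow is supercritical.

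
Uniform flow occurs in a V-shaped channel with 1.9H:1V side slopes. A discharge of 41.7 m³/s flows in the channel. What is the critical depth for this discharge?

At critical depth, Q² T / (g A³) = 1, i.e. A³/T = Q²/g = 41.7²/9.81 = 177.3.
At y = 1.75 m: A³/T = 29.63 — low.
At y = 2.98 m: A³/T = 424.2 — high.
At y = 2.5 m: A³/T = 176.3 — matches.

y_c = 2.5 m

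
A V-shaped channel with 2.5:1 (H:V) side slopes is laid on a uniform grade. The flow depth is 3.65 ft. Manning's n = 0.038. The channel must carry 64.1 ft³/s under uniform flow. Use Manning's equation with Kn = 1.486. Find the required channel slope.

S = 0.0012

For a triangular section with side slope z = 2.5: A = zy² = 2.5×3.65² = 33.31 ft²; P = 2y√(1+z²) = 2×3.65×2.693 = 19.66 ft.
Hydraulic radius R = A/P = 33.31/19.66 = 1.694 ft.
From Manning's equation, S = [nQ / (1.486 A R^(2/3))]² = [0.038 × 64.1 / (1.486 × 33.31 × 1.694^(2/3))]² = 0.0012.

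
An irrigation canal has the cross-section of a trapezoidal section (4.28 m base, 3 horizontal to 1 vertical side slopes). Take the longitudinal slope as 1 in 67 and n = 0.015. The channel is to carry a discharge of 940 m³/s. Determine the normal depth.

Manning's equation rearranged: A R^(2/3) = nQ / (1·√S) = 0.015 × 940 / (√0.01493) = 115.4.
Trying y = 3.05 m: A R^(2/3) = 59.21 — low.
Trying y = 4.65 m: A R^(2/3) = 156.8 — high.
Trying y = 4.08 m: A R^(2/3) = 115.4 — ≈ 115.4.

y_n = 4.08 m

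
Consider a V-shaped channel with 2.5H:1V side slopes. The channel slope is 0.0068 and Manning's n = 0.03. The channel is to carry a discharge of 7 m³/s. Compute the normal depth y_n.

Manning's equation rearranged: A R^(2/3) = nQ / (1·√S) = 0.03 × 7 / (√0.0068) = 2.547.
At y = 0.86 m: A R^(2/3) = 1.003 — too small.
At y = 1.53 m: A R^(2/3) = 4.659 — too large.
At y = 1.22 m: A R^(2/3) = 2.547 — ≈ 2.547.

y_n = 1.22 m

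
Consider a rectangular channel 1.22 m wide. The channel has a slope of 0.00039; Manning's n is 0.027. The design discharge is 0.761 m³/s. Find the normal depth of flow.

y_n = 1.49 m

Manning's equation rearranged: A R^(2/3) = nQ / (1·√S) = 0.027 × 0.761 / (√0.00039) = 1.04.
Trying y = 1.82 m: A R^(2/3) = 1.317 — high.
Trying y = 1.49 m: A R^(2/3) = 1.04 — matches.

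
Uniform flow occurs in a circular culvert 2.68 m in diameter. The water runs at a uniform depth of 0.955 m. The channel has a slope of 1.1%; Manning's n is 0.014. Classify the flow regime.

supercritical

For a circular section of diameter D = 2.68 m at depth y = 0.955 m, the central angle is θ = 2 arccos(1 − 2y/D) = 2.559 rad. Then A = (D²/8)(θ − sin θ) = 1.803 m² and P = Dθ/2 = 3.429 m.
Hydraulic radius R = A/P = 1.803/3.429 = 0.5259 m.
V = (1/n) R^(2/3) √S = (1/0.014) × 0.5259^(2/3) × √0.011 = 4.881 m/s. Hydraulic depth D_h = A/T = 1.803/2.567 = 0.7024 m.
Froude number Fr = V/√(g·D_h) = 4.881/√(9.81×0.7024) = 1.86, which is greater than 1, so the flow is supercritical.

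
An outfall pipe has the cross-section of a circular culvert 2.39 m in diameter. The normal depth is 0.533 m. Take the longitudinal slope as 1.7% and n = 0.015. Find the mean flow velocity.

V = 4.04 m/s

For a circular section of diameter D = 2.39 m at depth y = 0.533 m, the central angle is θ = 2 arccos(1 − 2y/D) = 1.967 rad. Then A = (D²/8)(θ − sin θ) = 0.7461 m² and P = Dθ/2 = 2.351 m.
Hydraulic radius R = A/P = 0.7461/2.351 = 0.3174 m.
From Manning's equation, V = (1/n) R^(2/3) S^(1/2) = (1/0.015) × 0.3174^(2/3) × 0.017^(1/2) = 4.04 m/s.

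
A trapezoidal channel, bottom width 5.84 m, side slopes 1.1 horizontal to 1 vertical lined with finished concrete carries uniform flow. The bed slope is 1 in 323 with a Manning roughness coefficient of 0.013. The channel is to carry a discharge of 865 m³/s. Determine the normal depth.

Manning's equation rearranged: A R^(2/3) = nQ / (1·√S) = 0.013 × 865 / (√0.003096) = 202.1.
Try y = 7.38 m: A R^(2/3) = 246.8 — too large.
Try y = 6.71 m: A R^(2/3) = 202.2 — matches.

y_n = 6.71 m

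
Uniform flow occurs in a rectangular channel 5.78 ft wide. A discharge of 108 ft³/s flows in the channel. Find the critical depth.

For a rectangular channel, critical depth y_c = (q²/g)^(1/3) where q = Q/b = 108/5.78 = 18.69 ft²/s.
So y_c = (18.69²/32.2)^(1/3) = 2.21 ft.

y_c = 2.21 ft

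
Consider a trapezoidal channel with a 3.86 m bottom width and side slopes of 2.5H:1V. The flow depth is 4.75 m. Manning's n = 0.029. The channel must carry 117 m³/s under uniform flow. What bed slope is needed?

With bottom width b = 3.86 m and side slope z = 2.5: A = (b + zy)y = (3.86 + 2.5×4.75)×4.75 = 74.74 m²; P = b + 2y√(1+z²) = 3.86 + 2×4.75×2.693 = 29.44 m.
Hydraulic radius R = A/P = 74.74/29.44 = 2.539 m.
From Manning's equation, S = [nQ / (1 A R^(2/3))]² = [0.029 × 117 / (1 × 74.74 × 2.539^(2/3))]² = 0.000595.

S = 0.000595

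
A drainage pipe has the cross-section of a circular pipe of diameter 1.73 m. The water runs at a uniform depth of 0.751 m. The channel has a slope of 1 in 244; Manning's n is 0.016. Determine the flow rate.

For a circular section of diameter D = 1.73 m at depth y = 0.751 m, the central angle is θ = 2 arccos(1 − 2y/D) = 2.877 rad. Then A = (D²/8)(θ − sin θ) = 0.9787 m² and P = Dθ/2 = 2.489 m.
Hydraulic radius R = A/P = 0.9787/2.489 = 0.3932 m.
Manning's equation: Q = (1/n) A R^(2/3) S^(1/2) = (1/0.016) × 0.9787 × 0.3932^(2/3) × 0.004098^(1/2) = 2.1 m³/s.

Q = 2.1 m³/s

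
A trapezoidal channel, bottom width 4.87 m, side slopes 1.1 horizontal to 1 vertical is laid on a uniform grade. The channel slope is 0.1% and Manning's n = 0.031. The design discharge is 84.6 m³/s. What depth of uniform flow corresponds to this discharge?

y_n = 4.59 m

Manning's equation rearranged: A R^(2/3) = nQ / (1·√S) = 0.031 × 84.6 / (√0.001) = 82.93.
Try y = 5.42 m: A R^(2/3) = 116.6 — high.
Try y = 4.59 m: A R^(2/3) = 82.94 — matches.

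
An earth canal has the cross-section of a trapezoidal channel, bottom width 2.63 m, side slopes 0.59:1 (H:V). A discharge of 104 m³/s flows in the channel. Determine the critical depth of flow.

At critical depth, Q² T / (g A³) = 1, i.e. A³/T = Q²/g = 104²/9.81 = 1103.
Try y = 4.58 m: A³/T = 1813 — over.
Try y = 3.62 m: A³/T = 744 — short.
Try y = 4.02 m: A³/T = 1102 — matches.

y_c = 4.02 m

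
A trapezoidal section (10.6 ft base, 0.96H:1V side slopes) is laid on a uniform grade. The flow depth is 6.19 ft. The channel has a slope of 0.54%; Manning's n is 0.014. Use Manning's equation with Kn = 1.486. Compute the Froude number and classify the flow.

With bottom width b = 10.6 ft and side slope z = 0.96: A = (b + zy)y = (10.6 + 0.96×6.19)×6.19 = 102.4 ft²; P = b + 2y√(1+z²) = 10.6 + 2×6.19×1.386 = 27.76 ft.
Hydraulic radius R = A/P = 102.4/27.76 = 3.688 ft.
V = (1.486/n) R^(2/3) √S = (1.486/0.014) × 3.688^(2/3) × √0.0054 = 18.62 ft/s. Hydraulic depth D_h = A/T = 102.4/22.48 = 4.554 ft.
Froude number Fr = V/√(g·D_h) = 18.62/√(32.2×4.554) = 1.54, which is greater than 1, so the flow is supercritical.

supercritical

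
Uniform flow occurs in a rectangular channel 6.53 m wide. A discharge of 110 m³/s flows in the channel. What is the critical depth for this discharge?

y_c = 3.07 m

For a rectangular channel, critical depth y_c = (q²/g)^(1/3) where q = Q/b = 110/6.53 = 16.85 m²/s.
So y_c = (16.85²/9.81)^(1/3) = 3.07 m.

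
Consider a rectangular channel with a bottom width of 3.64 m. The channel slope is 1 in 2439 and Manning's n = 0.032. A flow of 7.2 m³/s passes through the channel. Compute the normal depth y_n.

Manning's equation rearranged: A R^(2/3) = nQ / (1·√S) = 0.032 × 7.2 / (√0.00041) = 11.38.
At y = 3.16 m: A R^(2/3) = 12.66 — high.
At y = 2.01 m: A R^(2/3) = 7.096 — low.
At y = 2.9 m: A R^(2/3) = 11.37 — ≈ 11.38.

y_n = 2.9 m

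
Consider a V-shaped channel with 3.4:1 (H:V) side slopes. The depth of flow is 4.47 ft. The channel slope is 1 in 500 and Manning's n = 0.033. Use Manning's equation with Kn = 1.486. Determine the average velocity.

V = 3.35 ft/s

For a triangular section with side slope z = 3.4: A = zy² = 3.4×4.47² = 67.94 ft²; P = 2y√(1+z²) = 2×4.47×3.544 = 31.68 ft.
Hydraulic radius R = A/P = 67.94/31.68 = 2.144 ft.
From Manning's equation, V = (1.486/n) R^(2/3) S^(1/2) = (1.486/0.033) × 2.144^(2/3) × 0.002^(1/2) = 3.35 ft/s.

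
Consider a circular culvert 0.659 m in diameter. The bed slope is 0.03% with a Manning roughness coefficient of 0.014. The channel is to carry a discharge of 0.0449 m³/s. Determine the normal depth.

Manning's equation rearranged: A R^(2/3) = nQ / (1·√S) = 0.014 × 0.0449 / (√0.0003) = 0.03629.
Trying y = 0.2 m: A R^(2/3) = 0.02053 — short.
Trying y = 0.271 m: A R^(2/3) = 0.03633 — close enough.

y_n = 0.271 m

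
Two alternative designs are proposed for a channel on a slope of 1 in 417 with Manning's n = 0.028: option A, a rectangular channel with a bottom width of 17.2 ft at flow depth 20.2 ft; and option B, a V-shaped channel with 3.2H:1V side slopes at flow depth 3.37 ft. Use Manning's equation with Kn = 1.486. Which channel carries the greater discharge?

channel A

Channel A: Flow area A = b·y = 17.2 × 20.2 = 347.4 ft². Wetted perimeter P = b + 2y = 17.2 + 2×20.2 = 57.6 ft. Hydraulic radius R = A/P = 347.4/57.6 = 6.032 ft. Q_A = (1.486/0.028)·347.4·6.032^(2/3)·√0.002398 = 2992 ft³/s.
Channel B: For a triangular section with side slope z = 3.2: A = zy² = 3.2×3.37² = 36.34 ft²; P = 2y√(1+z²) = 2×3.37×3.353 = 22.6 ft. Hydraulic radius R = A/P = 36.34/22.6 = 1.608 ft. Q_B = (1.486/0.028)·36.34·1.608^(2/3)·√0.002398 = 129.7 ft³/s.
Q_A = 2992 ft³/s vs Q_B = 129.7 ft³/s, so channel A carries more.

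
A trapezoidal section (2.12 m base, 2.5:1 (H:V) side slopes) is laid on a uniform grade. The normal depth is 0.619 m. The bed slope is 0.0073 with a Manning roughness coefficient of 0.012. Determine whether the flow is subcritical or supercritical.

With bottom width b = 2.12 m and side slope z = 2.5: A = (b + zy)y = (2.12 + 2.5×0.619)×0.619 = 2.27 m²; P = b + 2y√(1+z²) = 2.12 + 2×0.619×2.693 = 5.453 m.
Hydraulic radius R = A/P = 2.27/5.453 = 0.4163 m.
V = (1/n) R^(2/3) √S = (1/0.012) × 0.4163^(2/3) × √0.0073 = 3.97 m/s. Hydraulic depth D_h = A/T = 2.27/5.215 = 0.4353 m.
Froude number Fr = V/√(g·D_h) = 3.97/√(9.81×0.4353) = 1.92, which is greater than 1, so the flow is supercritical.

supercritical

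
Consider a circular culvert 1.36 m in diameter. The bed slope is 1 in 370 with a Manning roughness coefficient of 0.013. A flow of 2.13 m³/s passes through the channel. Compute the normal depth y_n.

y_n = 0.881 m

Manning's equation rearranged: A R^(2/3) = nQ / (1·√S) = 0.013 × 2.13 / (√0.002703) = 0.5326.
At y = 1.08 m: A R^(2/3) = 0.6867 — over.
At y = 0.728 m: A R^(2/3) = 0.3966 — short.
At y = 0.881 m: A R^(2/3) = 0.5327 — ≈ 0.5326.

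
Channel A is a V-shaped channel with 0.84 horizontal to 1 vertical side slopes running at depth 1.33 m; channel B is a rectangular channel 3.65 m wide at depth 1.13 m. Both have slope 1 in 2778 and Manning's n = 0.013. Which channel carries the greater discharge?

Channel A: For a triangular section with side slope z = 0.84: A = zy² = 0.84×1.33² = 1.486 m²; P = 2y√(1+z²) = 2×1.33×1.306 = 3.474 m. Hydraulic radius R = A/P = 1.486/3.474 = 0.4277 m. Q_A = (1/0.013)·1.486·0.4277^(2/3)·√0.00036 = 1.231 m³/s.
Channel B: Flow area A = b·y = 3.65 × 1.13 = 4.124 m². Wetted perimeter P = b + 2y = 3.65 + 2×1.13 = 5.91 m. Hydraulic radius R = A/P = 4.124/5.91 = 0.6979 m. Q_B = (1/0.013)·4.124·0.6979^(2/3)·√0.00036 = 4.736 m³/s.
Q_A = 1.231 m³/s vs Q_B = 4.736 m³/s, so channel B carries more.

channel B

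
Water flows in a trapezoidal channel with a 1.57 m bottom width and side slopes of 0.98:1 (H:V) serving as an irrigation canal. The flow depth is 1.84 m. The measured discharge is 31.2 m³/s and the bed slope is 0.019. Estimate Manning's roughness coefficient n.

With bottom width b = 1.57 m and side slope z = 0.98: A = (b + zy)y = (1.57 + 0.98×1.84)×1.84 = 6.207 m²; P = b + 2y√(1+z²) = 1.57 + 2×1.84×1.4 = 6.723 m.
Hydraulic radius R = A/P = 6.207/6.723 = 0.9233 m.
Rearranging Manning's equation: n = (1/Q) A R^(2/3) S^(1/2) = (1/31.2) × 6.207 × 0.9233^(2/3) × √0.019 = 0.026.

n = 0.026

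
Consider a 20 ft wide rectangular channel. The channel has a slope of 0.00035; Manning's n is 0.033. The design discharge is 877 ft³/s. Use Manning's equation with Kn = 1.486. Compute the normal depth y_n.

y_n = 15.6 ft

Manning's equation rearranged: A R^(2/3) = nQ / (1.486·√S) = 0.033 × 877 / (1.486 × √0.00035) = 1041.
Trying y = 12.2 ft: A R^(2/3) = 759.8 — short.
Trying y = 17.3 ft: A R^(2/3) = 1185 — over.
Trying y = 15.6 ft: A R^(2/3) = 1041 — matches.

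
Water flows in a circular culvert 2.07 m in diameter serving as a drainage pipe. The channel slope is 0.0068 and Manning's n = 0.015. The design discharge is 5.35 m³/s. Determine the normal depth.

Manning's equation rearranged: A R^(2/3) = nQ / (1·√S) = 0.015 × 5.35 / (√0.0068) = 0.9732.
Try y = 0.706 m: A R^(2/3) = 0.5432 — too small.
Try y = 1.23 m: A R^(2/3) = 1.436 — too large.
Try y = 0.972 m: A R^(2/3) = 0.9736 — ≈ 0.9732.

y_n = 0.972 m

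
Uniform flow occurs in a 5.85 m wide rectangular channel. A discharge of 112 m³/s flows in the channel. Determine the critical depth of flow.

y_c = 3.34 m

For a rectangular channel, critical depth y_c = (q²/g)^(1/3) where q = Q/b = 112/5.85 = 19.15 m²/s.
So y_c = (19.15²/9.81)^(1/3) = 3.34 m.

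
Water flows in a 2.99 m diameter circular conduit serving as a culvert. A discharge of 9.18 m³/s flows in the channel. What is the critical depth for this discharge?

At critical depth, Q² T / (g A³) = 1, i.e. A³/T = Q²/g = 9.18²/9.81 = 8.59.
Try y = 1.15 m: A³/T = 5.297 — low.
Try y = 1.3 m: A³/T = 8.48 — close enough.

y_c = 1.3 m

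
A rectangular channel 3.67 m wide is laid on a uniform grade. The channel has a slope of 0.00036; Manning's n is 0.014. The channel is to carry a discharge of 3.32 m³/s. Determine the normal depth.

y_n = 0.924 m

Manning's equation rearranged: A R^(2/3) = nQ / (1·√S) = 0.014 × 3.32 / (√0.00036) = 2.45.
At y = 1.08 m: A R^(2/3) = 3.065 — too large.
At y = 0.798 m: A R^(2/3) = 1.981 — too small.
At y = 0.924 m: A R^(2/3) = 2.451 — close enough.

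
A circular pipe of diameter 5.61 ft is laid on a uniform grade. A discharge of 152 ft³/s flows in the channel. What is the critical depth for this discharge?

At critical depth, Q² T / (g A³) = 1, i.e. A³/T = Q²/g = 152²/32.2 = 717.5.
Trying y = 4.15 ft: A³/T = 1531 — high.
Trying y = 2.91 ft: A³/T = 387.2 — low.
Trying y = 3.42 ft: A³/T = 718.1 — ≈ 717.5.

y_c = 3.42 ft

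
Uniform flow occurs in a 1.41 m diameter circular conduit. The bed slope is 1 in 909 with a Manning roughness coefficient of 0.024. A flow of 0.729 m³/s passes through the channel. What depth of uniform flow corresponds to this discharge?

y_n = 0.85 m

Manning's equation rearranged: A R^(2/3) = nQ / (1·√S) = 0.024 × 0.729 / (√0.0011) = 0.5275.
At y = 1.04 m: A R^(2/3) = 0.6966 — over.
At y = 0.634 m: A R^(2/3) = 0.3241 — short.
At y = 0.85 m: A R^(2/3) = 0.5273 — close enough.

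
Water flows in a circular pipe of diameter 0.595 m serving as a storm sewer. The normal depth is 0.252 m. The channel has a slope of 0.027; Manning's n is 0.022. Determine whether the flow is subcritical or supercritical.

For a circular section of diameter D = 0.595 m at depth y = 0.252 m, the central angle is θ = 2 arccos(1 − 2y/D) = 2.835 rad. Then A = (D²/8)(θ − sin θ) = 0.1121 m² and P = Dθ/2 = 0.8433 m.
Hydraulic radius R = A/P = 0.1121/0.8433 = 0.1329 m.
V = (1/n) R^(2/3) √S = (1/0.022) × 0.1329^(2/3) × √0.027 = 1.945 m/s. Hydraulic depth D_h = A/T = 0.1121/0.588 = 0.1906 m.
Froude number Fr = V/√(g·D_h) = 1.945/√(9.81×0.1906) = 1.42, which is greater than 1, so the flow is supercritical.

supercritical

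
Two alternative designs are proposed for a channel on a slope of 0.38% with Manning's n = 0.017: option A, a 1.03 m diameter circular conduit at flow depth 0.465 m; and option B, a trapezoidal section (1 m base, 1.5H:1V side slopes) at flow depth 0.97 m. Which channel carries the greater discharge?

Channel A: For a circular section of diameter D = 1.03 m at depth y = 0.465 m, the central angle is θ = 2 arccos(1 − 2y/D) = 2.947 rad. Then A = (D²/8)(θ − sin θ) = 0.3652 m² and P = Dθ/2 = 1.518 m. Hydraulic radius R = A/P = 0.3652/1.518 = 0.2406 m. Q_A = (1/0.017)·0.3652·0.2406^(2/3)·√0.0038 = 0.5123 m³/s.
Channel B: With bottom width b = 1 m and side slope z = 1.5: A = (b + zy)y = (1 + 1.5×0.97)×0.97 = 2.381 m²; P = b + 2y√(1+z²) = 1 + 2×0.97×1.803 = 4.497 m. Hydraulic radius R = A/P = 2.381/4.497 = 0.5295 m. Q_B = (1/0.017)·2.381·0.5295^(2/3)·√0.0038 = 5.652 m³/s.
Q_A = 0.5123 m³/s vs Q_B = 5.652 m³/s, so channel B carries more.

channel B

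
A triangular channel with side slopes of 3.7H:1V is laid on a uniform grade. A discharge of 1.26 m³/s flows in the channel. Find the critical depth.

y_c = 0.473 m

At critical depth, Q² T / (g A³) = 1, i.e. A³/T = Q²/g = 1.26²/9.81 = 0.1618.
At y = 0.527 m: A³/T = 0.2782 — high.
At y = 0.41 m: A³/T = 0.0793 — low.
At y = 0.473 m: A³/T = 0.1621 — close enough.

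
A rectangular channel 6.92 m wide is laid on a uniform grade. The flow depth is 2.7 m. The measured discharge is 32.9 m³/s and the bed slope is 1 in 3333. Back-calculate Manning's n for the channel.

n = 0.013

Flow area A = b·y = 6.92 × 2.7 = 18.68 m². Wetted perimeter P = b + 2y = 6.92 + 2×2.7 = 12.32 m.
Hydraulic radius R = A/P = 18.68/12.32 = 1.517 m.
Rearranging Manning's equation: n = (1/Q) A R^(2/3) S^(1/2) = (1/32.9) × 18.68 × 1.517^(2/3) × √0.0003 = 0.013.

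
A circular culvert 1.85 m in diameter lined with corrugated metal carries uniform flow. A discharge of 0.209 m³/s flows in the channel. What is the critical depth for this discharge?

At critical depth, Q² T / (g A³) = 1, i.e. A³/T = Q²/g = 0.209²/9.81 = 0.004453.
Trying y = 0.248 m: A³/T = 0.007855 — too large.
Trying y = 0.191 m: A³/T = 0.002799 — too small.
Trying y = 0.215 m: A³/T = 0.00447 — close enough.

y_c = 0.215 m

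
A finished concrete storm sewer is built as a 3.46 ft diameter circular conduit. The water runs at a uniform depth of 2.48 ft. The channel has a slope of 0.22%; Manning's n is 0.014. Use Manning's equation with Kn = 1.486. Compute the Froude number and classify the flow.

subcritical

For a circular section of diameter D = 3.46 ft at depth y = 2.48 ft, the central angle is θ = 2 arccos(1 − 2y/D) = 4.038 rad. Then A = (D²/8)(θ − sin θ) = 7.212 ft² and P = Dθ/2 = 6.986 ft.
Hydraulic radius R = A/P = 7.212/6.986 = 1.032 ft.
V = (1.486/n) R^(2/3) √S = (1.486/0.014) × 1.032^(2/3) × √0.0022 = 5.085 ft/s. Hydraulic depth D_h = A/T = 7.212/3.118 = 2.313 ft.
Froude number Fr = V/√(g·D_h) = 5.085/√(32.2×2.313) = 0.589, which is less than 1, so the flow is subcritical.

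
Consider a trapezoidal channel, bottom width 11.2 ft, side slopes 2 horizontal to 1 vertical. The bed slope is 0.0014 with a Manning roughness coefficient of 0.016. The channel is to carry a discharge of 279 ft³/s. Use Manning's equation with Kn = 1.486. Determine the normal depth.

Manning's equation rearranged: A R^(2/3) = nQ / (1.486·√S) = 0.016 × 279 / (1.486 × √0.0014) = 80.29.
Try y = 3.54 ft: A R^(2/3) = 115.8 — too large.
Try y = 2.03 ft: A R^(2/3) = 41.09 — too small.
Try y = 2.92 ft: A R^(2/3) = 80.32 — ≈ 80.29.

y_n = 2.92 ft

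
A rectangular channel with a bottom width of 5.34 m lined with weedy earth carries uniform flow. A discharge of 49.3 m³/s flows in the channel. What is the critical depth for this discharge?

y_c = 2.06 m

For a rectangular channel, critical depth y_c = (q²/g)^(1/3) where q = Q/b = 49.3/5.34 = 9.232 m²/s.
So y_c = (9.232²/9.81)^(1/3) = 2.06 m.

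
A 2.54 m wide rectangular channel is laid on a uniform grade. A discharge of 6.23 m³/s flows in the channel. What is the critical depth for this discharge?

For a rectangular channel, critical depth y_c = (q²/g)^(1/3) where q = Q/b = 6.23/2.54 = 2.453 m²/s.
So y_c = (2.453²/9.81)^(1/3) = 0.85 m.

y_c = 0.85 m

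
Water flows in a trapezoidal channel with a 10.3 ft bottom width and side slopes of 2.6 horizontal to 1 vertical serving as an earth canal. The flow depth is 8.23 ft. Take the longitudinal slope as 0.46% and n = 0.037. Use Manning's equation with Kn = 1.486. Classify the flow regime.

With bottom width b = 10.3 ft and side slope z = 2.6: A = (b + zy)y = (10.3 + 2.6×8.23)×8.23 = 260.9 ft²; P = b + 2y√(1+z²) = 10.3 + 2×8.23×2.786 = 56.15 ft.
Hydraulic radius R = A/P = 260.9/56.15 = 4.646 ft.
V = (1.486/n) R^(2/3) √S = (1.486/0.037) × 4.646^(2/3) × √0.0046 = 7.584 ft/s. Hydraulic depth D_h = A/T = 260.9/53.1 = 4.913 ft.
Froude number Fr = V/√(g·D_h) = 7.584/√(32.2×4.913) = 0.603, which is less than 1, so the flow is subcritical.

subcritical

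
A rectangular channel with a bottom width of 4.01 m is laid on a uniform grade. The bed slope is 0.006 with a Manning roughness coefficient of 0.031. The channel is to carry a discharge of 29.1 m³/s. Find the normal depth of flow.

Manning's equation rearranged: A R^(2/3) = nQ / (1·√S) = 0.031 × 29.1 / (√0.006) = 11.65.
Trying y = 3.26 m: A R^(2/3) = 15.1 — high.
Trying y = 2.35 m: A R^(2/3) = 9.931 — low.
Trying y = 2.66 m: A R^(2/3) = 11.66 — matches.

y_n = 2.66 m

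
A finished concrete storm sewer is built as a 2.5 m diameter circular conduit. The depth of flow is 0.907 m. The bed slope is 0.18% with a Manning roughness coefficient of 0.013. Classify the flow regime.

For a circular section of diameter D = 2.5 m at depth y = 0.907 m, the central angle is θ = 2 arccos(1 − 2y/D) = 2.586 rad. Then A = (D²/8)(θ − sin θ) = 1.608 m² and P = Dθ/2 = 3.232 m.
Hydraulic radius R = A/P = 1.608/3.232 = 0.4974 m.
V = (1/n) R^(2/3) √S = (1/0.013) × 0.4974^(2/3) × √0.0018 = 2.049 m/s. Hydraulic depth D_h = A/T = 1.608/2.404 = 0.6688 m.
Froude number Fr = V/√(g·D_h) = 2.049/√(9.81×0.6688) = 0.8, which is less than 1, so the flow is subcritical.

subcritical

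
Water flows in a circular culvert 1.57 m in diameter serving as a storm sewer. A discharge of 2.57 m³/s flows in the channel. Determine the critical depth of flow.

At critical depth, Q² T / (g A³) = 1, i.e. A³/T = Q²/g = 2.57²/9.81 = 0.6733.
At y = 0.66 m: A³/T = 0.2975 — too small.
At y = 0.93 m: A³/T = 1.104 — too large.
At y = 0.817 m: A³/T = 0.6729 — close enough.

y_c = 0.817 m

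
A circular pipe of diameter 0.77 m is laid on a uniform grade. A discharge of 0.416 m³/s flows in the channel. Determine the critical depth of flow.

At critical depth, Q² T / (g A³) = 1, i.e. A³/T = Q²/g = 0.416²/9.81 = 0.01764.
At y = 0.28 m: A³/T = 0.004834 — low.
At y = 0.461 m: A³/T = 0.03263 — high.
At y = 0.392 m: A³/T = 0.01756 — matches.

y_c = 0.392 m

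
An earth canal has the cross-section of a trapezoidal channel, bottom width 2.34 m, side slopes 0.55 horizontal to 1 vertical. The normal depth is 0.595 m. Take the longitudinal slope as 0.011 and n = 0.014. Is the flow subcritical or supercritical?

supercritical

With bottom width b = 2.34 m and side slope z = 0.55: A = (b + zy)y = (2.34 + 0.55×0.595)×0.595 = 1.587 m²; P = b + 2y√(1+z²) = 2.34 + 2×0.595×1.141 = 3.698 m.
Hydraulic radius R = A/P = 1.587/3.698 = 0.4291 m.
V = (1/n) R^(2/3) √S = (1/0.014) × 0.4291^(2/3) × √0.011 = 4.262 m/s. Hydraulic depth D_h = A/T = 1.587/2.994 = 0.53 m.
Froude number Fr = V/√(g·D_h) = 4.262/√(9.81×0.53) = 1.87, which is greater than 1, so the flow is supercritical.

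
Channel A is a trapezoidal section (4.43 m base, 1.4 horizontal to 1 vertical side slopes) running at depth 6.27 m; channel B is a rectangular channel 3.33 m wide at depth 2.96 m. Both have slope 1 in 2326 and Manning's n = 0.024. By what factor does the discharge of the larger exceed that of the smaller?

Channel A: With bottom width b = 4.43 m and side slope z = 1.4: A = (b + zy)y = (4.43 + 1.4×6.27)×6.27 = 82.81 m²; P = b + 2y√(1+z²) = 4.43 + 2×6.27×1.72 = 26 m. Hydraulic radius R = A/P = 82.81/26 = 3.185 m. Q_A = (1/0.024)·82.81·3.185^(2/3)·√0.0004299 = 154.9 m³/s.
Channel B: Flow area A = b·y = 3.33 × 2.96 = 9.857 m². Wetted perimeter P = b + 2y = 3.33 + 2×2.96 = 9.25 m. Hydraulic radius R = A/P = 9.857/9.25 = 1.066 m. Q_B = (1/0.024)·9.857·1.066^(2/3)·√0.0004299 = 8.884 m³/s.
The larger discharge is 154.9 m³/s and the smaller is 8.884 m³/s; the ratio is 17.4.

17.4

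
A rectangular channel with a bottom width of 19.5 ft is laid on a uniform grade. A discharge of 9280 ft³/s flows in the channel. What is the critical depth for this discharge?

For a rectangular channel, critical depth y_c = (q²/g)^(1/3) where q = Q/b = 9280/19.5 = 475.9 ft²/s.
So y_c = (475.9²/32.2)^(1/3) = 19.2 ft.

y_c = 19.2 ft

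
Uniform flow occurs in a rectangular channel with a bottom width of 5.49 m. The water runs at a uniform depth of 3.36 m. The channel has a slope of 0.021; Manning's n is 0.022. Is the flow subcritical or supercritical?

supercritical

Flow area A = b·y = 5.49 × 3.36 = 18.45 m². Wetted perimeter P = b + 2y = 5.49 + 2×3.36 = 12.21 m.
Hydraulic radius R = A/P = 18.45/12.21 = 1.511 m.
V = (1/n) R^(2/3) √S = (1/0.022) × 1.511^(2/3) × √0.021 = 8.673 m/s. Hydraulic depth D_h = A/T = 18.45/5.49 = 3.36 m.
Froude number Fr = V/√(g·D_h) = 8.673/√(9.81×3.36) = 1.51, which is greater than 1, so the flow is supercritical.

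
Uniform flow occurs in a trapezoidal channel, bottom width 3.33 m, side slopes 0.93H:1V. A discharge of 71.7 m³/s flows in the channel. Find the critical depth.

At critical depth, Q² T / (g A³) = 1, i.e. A³/T = Q²/g = 71.7²/9.81 = 524.
At y = 2.42 m: A³/T = 314.5 — too small.
At y = 3.05 m: A³/T = 739 — too large.
At y = 2.78 m: A³/T = 523.2 — matches.

y_c = 2.78 m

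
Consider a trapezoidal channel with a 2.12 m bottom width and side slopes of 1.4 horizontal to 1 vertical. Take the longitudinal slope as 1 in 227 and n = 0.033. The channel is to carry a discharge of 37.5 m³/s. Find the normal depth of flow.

y_n = 2.62 m

Manning's equation rearranged: A R^(2/3) = nQ / (1·√S) = 0.033 × 37.5 / (√0.004405) = 18.64.
Trying y = 2.21 m: A R^(2/3) = 12.9 — too small.
Trying y = 2.9 m: A R^(2/3) = 23.29 — too large.
Trying y = 2.62 m: A R^(2/3) = 18.63 — close enough.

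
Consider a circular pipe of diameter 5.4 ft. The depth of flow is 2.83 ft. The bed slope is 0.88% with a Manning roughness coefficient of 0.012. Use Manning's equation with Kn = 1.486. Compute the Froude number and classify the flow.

For a circular section of diameter D = 5.4 ft at depth y = 2.83 ft, the central angle is θ = 2 arccos(1 − 2y/D) = 3.238 rad. Then A = (D²/8)(θ − sin θ) = 12.15 ft² and P = Dθ/2 = 8.742 ft.
Hydraulic radius R = A/P = 12.15/8.742 = 1.39 ft.
V = (1.486/n) R^(2/3) √S = (1.486/0.012) × 1.39^(2/3) × √0.0088 = 14.47 ft/s. Hydraulic depth D_h = A/T = 12.15/5.394 = 2.253 ft.
Froude number Fr = V/√(g·D_h) = 14.47/√(32.2×2.253) = 1.7, which is greater than 1, so the flow is supercritical.

supercritical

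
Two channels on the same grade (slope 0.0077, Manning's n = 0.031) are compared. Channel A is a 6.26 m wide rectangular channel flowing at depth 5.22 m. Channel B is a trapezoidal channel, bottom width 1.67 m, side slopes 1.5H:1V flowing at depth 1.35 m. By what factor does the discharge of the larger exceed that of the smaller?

12.3

Channel A: Flow area A = b·y = 6.26 × 5.22 = 32.68 m². Wetted perimeter P = b + 2y = 6.26 + 2×5.22 = 16.7 m. Hydraulic radius R = A/P = 32.68/16.7 = 1.957 m. Q_A = (1/0.031)·32.68·1.957^(2/3)·√0.0077 = 144.7 m³/s.
Channel B: With bottom width b = 1.67 m and side slope z = 1.5: A = (b + zy)y = (1.67 + 1.5×1.35)×1.35 = 4.988 m²; P = b + 2y√(1+z²) = 1.67 + 2×1.35×1.803 = 6.537 m. Hydraulic radius R = A/P = 4.988/6.537 = 0.763 m. Q_B = (1/0.031)·4.988·0.763^(2/3)·√0.0077 = 11.79 m³/s.
The larger discharge is 144.7 m³/s and the smaller is 11.79 m³/s; the ratio is 12.3.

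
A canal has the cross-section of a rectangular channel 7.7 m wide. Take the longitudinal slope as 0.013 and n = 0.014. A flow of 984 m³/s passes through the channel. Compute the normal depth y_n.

Manning's equation rearranged: A R^(2/3) = nQ / (1·√S) = 0.014 × 984 / (√0.013) = 120.8.
At y = 9.88 m: A R^(2/3) = 150.1 — too large.
At y = 7.09 m: A R^(2/3) = 100.4 — too small.
At y = 8.25 m: A R^(2/3) = 120.9 — ≈ 120.8.

y_n = 8.25 m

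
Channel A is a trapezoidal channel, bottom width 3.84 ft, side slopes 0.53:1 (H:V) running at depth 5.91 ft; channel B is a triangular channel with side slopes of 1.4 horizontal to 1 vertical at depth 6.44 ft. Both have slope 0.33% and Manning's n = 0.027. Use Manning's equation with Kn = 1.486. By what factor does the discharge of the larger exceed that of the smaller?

Channel A: With bottom width b = 3.84 ft and side slope z = 0.53: A = (b + zy)y = (3.84 + 0.53×5.91)×5.91 = 41.21 ft²; P = b + 2y√(1+z²) = 3.84 + 2×5.91×1.132 = 17.22 ft. Hydraulic radius R = A/P = 41.21/17.22 = 2.393 ft. Q_A = (1.486/0.027)·41.21·2.393^(2/3)·√0.0033 = 233.1 ft³/s.
Channel B: For a triangular section with side slope z = 1.4: A = zy² = 1.4×6.44² = 58.06 ft²; P = 2y√(1+z²) = 2×6.44×1.72 = 22.16 ft. Hydraulic radius R = A/P = 58.06/22.16 = 2.62 ft. Q_B = (1.486/0.027)·58.06·2.62^(2/3)·√0.0033 = 348.9 ft³/s.
The larger discharge is 348.9 ft³/s and the smaller is 233.1 ft³/s; the ratio is 1.5.

1.5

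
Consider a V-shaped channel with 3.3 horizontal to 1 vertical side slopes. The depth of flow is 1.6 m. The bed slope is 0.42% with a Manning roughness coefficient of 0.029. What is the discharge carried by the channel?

For a triangular section with side slope z = 3.3: A = zy² = 3.3×1.6² = 8.448 m²; P = 2y√(1+z²) = 2×1.6×3.448 = 11.03 m.
Hydraulic radius R = A/P = 8.448/11.03 = 0.7656 m.
Manning's equation: Q = (1/n) A R^(2/3) S^(1/2) = (1/0.029) × 8.448 × 0.7656^(2/3) × 0.0042^(1/2) = 15.8 m³/s.

Q = 15.8 m³/s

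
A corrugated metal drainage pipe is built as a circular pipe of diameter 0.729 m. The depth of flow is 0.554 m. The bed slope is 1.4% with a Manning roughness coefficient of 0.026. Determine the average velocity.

V = 1.66 m/s

For a circular section of diameter D = 0.729 m at depth y = 0.554 m, the central angle is θ = 2 arccos(1 − 2y/D) = 4.235 rad. Then A = (D²/8)(θ − sin θ) = 0.3403 m² and P = Dθ/2 = 1.544 m.
Hydraulic radius R = A/P = 0.3403/1.544 = 0.2205 m.
From Manning's equation, V = (1/n) R^(2/3) S^(1/2) = (1/0.026) × 0.2205^(2/3) × 0.014^(1/2) = 1.66 m/s.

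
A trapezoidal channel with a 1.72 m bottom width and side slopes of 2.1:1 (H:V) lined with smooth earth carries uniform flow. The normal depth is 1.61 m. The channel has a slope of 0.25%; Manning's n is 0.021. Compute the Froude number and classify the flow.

With bottom width b = 1.72 m and side slope z = 2.1: A = (b + zy)y = (1.72 + 2.1×1.61)×1.61 = 8.213 m²; P = b + 2y√(1+z²) = 1.72 + 2×1.61×2.326 = 9.21 m.
Hydraulic radius R = A/P = 8.213/9.21 = 0.8918 m.
V = (1/n) R^(2/3) √S = (1/0.021) × 0.8918^(2/3) × √0.0025 = 2.206 m/s. Hydraulic depth D_h = A/T = 8.213/8.482 = 0.9682 m.
Froude number Fr = V/√(g·D_h) = 2.206/√(9.81×0.9682) = 0.716, which is less than 1, so the flow is subcritical.

subcritical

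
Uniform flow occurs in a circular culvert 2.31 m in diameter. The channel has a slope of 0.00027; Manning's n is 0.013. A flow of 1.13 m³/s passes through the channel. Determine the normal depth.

y_n = 0.879 m

Manning's equation rearranged: A R^(2/3) = nQ / (1·√S) = 0.013 × 1.13 / (√0.00027) = 0.894.
At y = 1.11 m: A R^(2/3) = 1.358 — over.
At y = 0.636 m: A R^(2/3) = 0.4815 — short.
At y = 0.879 m: A R^(2/3) = 0.8934 — ≈ 0.894.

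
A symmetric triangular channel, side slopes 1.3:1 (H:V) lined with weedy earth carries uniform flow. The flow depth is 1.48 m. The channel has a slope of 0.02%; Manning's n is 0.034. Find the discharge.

Q = 0.83 m³/s

For a triangular section with side slope z = 1.3: A = zy² = 1.3×1.48² = 2.848 m²; P = 2y√(1+z²) = 2×1.48×1.64 = 4.855 m.
Hydraulic radius R = A/P = 2.848/4.855 = 0.5865 m.
Manning's equation: Q = (1/n) A R^(2/3) S^(1/2) = (1/0.034) × 2.848 × 0.5865^(2/3) × 0.0002^(1/2) = 0.83 m³/s.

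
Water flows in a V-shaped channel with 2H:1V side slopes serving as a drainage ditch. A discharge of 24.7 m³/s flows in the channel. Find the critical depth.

At critical depth, Q² T / (g A³) = 1, i.e. A³/T = Q²/g = 24.7²/9.81 = 62.19.
Trying y = 2.42 m: A³/T = 166 — over.
Trying y = 1.54 m: A³/T = 17.32 — short.
Trying y = 1.99 m: A³/T = 62.42 — ≈ 62.19.

y_c = 1.99 m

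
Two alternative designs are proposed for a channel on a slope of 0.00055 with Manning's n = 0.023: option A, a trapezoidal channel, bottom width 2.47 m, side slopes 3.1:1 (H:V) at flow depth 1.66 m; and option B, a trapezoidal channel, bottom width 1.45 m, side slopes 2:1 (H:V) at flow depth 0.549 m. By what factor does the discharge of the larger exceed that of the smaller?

17.3

Channel A: With bottom width b = 2.47 m and side slope z = 3.1: A = (b + zy)y = (2.47 + 3.1×1.66)×1.66 = 12.64 m²; P = b + 2y√(1+z²) = 2.47 + 2×1.66×3.257 = 13.28 m. Hydraulic radius R = A/P = 12.64/13.28 = 0.9517 m. Q_A = (1/0.023)·12.64·0.9517^(2/3)·√0.00055 = 12.47 m³/s.
Channel B: With bottom width b = 1.45 m and side slope z = 2: A = (b + zy)y = (1.45 + 2×0.549)×0.549 = 1.399 m²; P = b + 2y√(1+z²) = 1.45 + 2×0.549×2.236 = 3.905 m. Hydraulic radius R = A/P = 1.399/3.905 = 0.3582 m. Q_B = (1/0.023)·1.399·0.3582^(2/3)·√0.00055 = 0.7194 m³/s.
The larger discharge is 12.47 m³/s and the smaller is 0.7194 m³/s; the ratio is 17.3.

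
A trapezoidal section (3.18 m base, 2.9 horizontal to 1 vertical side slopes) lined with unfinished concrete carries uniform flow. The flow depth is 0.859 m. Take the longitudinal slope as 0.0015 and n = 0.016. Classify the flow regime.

subcritical

With bottom width b = 3.18 m and side slope z = 2.9: A = (b + zy)y = (3.18 + 2.9×0.859)×0.859 = 4.871 m²; P = b + 2y√(1+z²) = 3.18 + 2×0.859×3.068 = 8.45 m.
Hydraulic radius R = A/P = 4.871/8.45 = 0.5765 m.
V = (1/n) R^(2/3) √S = (1/0.016) × 0.5765^(2/3) × √0.0015 = 1.677 m/s. Hydraulic depth D_h = A/T = 4.871/8.162 = 0.5968 m.
Froude number Fr = V/√(g·D_h) = 1.677/√(9.81×0.5968) = 0.693, which is less than 1, so the flow is subcritical.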